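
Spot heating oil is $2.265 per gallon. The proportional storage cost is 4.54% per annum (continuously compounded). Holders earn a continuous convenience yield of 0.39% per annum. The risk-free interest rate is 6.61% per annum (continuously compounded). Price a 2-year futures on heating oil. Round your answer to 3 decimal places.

Net carry = r + u − y = 0.0661 + 0.0454 − 0.0039 = 0.1076
F = S·e^((r+u−y)T) = 2.265 · e^(0.1076 × 2) = 2.265 · e^0.215200
= 2.265 × 1.240110 = $2.809 per gallon

$2.809 per gallon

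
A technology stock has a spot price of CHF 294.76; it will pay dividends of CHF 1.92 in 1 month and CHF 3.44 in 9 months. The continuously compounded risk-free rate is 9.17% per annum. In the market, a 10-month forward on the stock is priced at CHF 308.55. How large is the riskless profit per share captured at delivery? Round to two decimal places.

CHF 4.09 per share

PV(dividends) I = 1.92·e^(−0.0917·1/12) + 3.44·e^(−0.0917·9/12) = 5.1168
Fair forward F* = (S − I)·e^(rT) = (294.76 − 5.1168)·e^0.076417 = 289.6432 × 1.079413 = 312.6446
Market CHF 308.55 < fair 312.6446: forward underpriced → reverse cash-and-carry (short the stock, invest proceeds at r, pay the dividends, go long the forward).
Profit at T = |F_mkt − F*| = |308.55 − 312.6446| = CHF 4.09 per share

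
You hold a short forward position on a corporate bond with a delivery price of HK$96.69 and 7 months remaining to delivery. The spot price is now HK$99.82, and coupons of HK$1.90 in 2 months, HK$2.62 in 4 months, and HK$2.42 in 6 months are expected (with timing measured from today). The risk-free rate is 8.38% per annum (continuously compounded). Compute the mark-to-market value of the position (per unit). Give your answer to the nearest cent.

PV(remaining coupons) I = 1.90·e^(−0.0838·2/12) + 2.62·e^(−0.0838·4/12) + 2.42·e^(−0.0838·6/12) = 6.7422
Current forward F = (S − I)·e^(rT) = (99.82 − 6.7422)·e^(0.0838·7/12) = 93.0778 × 1.050098 = 97.7408
Value (long) = (F − K)·e^(−rT) = (97.7408 − 96.69) × 0.952292 = 1.0007
Short position value = −(long value) = -HK$1.00

-HK$1.00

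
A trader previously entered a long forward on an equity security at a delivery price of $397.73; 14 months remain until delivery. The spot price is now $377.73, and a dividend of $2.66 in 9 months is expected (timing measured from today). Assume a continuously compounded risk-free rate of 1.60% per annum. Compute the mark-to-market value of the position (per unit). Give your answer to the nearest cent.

-$15.27

PV(remaining dividends) I = 2.66·e^(−0.0160·9/12) = 2.6283
Current forward F = (S − I)·e^(rT) = (377.73 − 2.6283)·e^(0.0160·14/12) = 375.1017 × 1.018842 = 382.1694
Value (long) = (F − K)·e^(−rT) = (382.1694 − 397.73) × 0.981506 = -15.2728
Value = -$15.27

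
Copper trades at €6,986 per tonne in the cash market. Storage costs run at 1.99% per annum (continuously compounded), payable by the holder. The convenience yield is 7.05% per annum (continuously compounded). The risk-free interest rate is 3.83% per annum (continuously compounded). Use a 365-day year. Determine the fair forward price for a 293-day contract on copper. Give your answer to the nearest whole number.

Net carry = r + u − y = 0.0383 + 0.0199 − 0.0705 = -0.0123
F = S·e^((r+u−y)T) = 6986 · e^(-0.0123 × 293/365) = 6986 · e^-0.009874
= 6986 × 0.990175 = €6,917 per tonne

€6,917 per tonne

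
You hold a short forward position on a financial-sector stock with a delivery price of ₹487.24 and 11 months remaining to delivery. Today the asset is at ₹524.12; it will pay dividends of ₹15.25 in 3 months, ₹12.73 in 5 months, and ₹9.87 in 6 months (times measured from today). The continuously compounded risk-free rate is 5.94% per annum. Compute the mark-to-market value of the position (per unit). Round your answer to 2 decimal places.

PV(remaining dividends) I = 15.25·e^(−0.0594·3/12) + 12.73·e^(−0.0594·5/12) + 9.87·e^(−0.0594·6/12) = 37.0252
Current forward F = (S − I)·e^(rT) = (524.12 − 37.0252)·e^(0.0594·11/12) = 487.0948 × 1.055960 = 514.3526
Value (long) = (F − K)·e^(−rT) = (514.3526 − 487.24) × 0.947006 = 25.6758
Short position value = −(long value) = -₹25.68

-₹25.68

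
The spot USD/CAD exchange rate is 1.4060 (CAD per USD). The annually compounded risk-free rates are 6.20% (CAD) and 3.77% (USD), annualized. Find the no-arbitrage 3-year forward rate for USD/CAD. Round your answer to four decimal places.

By covered interest parity, F = S · (1+r_CAD)^T / (1+r_USD)^T
= 1.4060 × 1.197770 / 1.117417 = 1.4060 × 1.071910
F = 1.5071 CAD per USD

1.5071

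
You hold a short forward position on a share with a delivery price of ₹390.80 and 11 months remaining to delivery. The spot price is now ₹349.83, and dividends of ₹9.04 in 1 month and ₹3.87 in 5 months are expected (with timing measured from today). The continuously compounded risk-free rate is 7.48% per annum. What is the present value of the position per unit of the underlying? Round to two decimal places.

PV(remaining dividends) I = 9.04·e^(−0.0748·1/12) + 3.87·e^(−0.0748·5/12) = 12.7351
Current forward F = (S − I)·e^(rT) = (349.83 − 12.7351)·e^(0.0748·11/12) = 337.0949 × 1.070972 = 361.0192
Value (long) = (F − K)·e^(−rT) = (361.0192 − 390.80) × 0.933731 = -27.8073
Short position value = −(long value) = ₹27.81

₹27.81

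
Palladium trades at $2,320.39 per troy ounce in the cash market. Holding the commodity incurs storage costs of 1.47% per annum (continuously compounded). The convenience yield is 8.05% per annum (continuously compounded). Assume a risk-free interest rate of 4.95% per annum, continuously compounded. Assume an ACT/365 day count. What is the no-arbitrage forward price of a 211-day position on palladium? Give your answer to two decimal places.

Net carry = r + u − y = 0.0495 + 0.0147 − 0.0805 = -0.0163
F = S·e^((r+u−y)T) = 2320.39 · e^(-0.0163 × 211/365) = 2320.39 · e^-0.00942274
= 2320.39 × 0.99062151 = $2,298.63 per troy ounce

$2,298.63 per troy ounce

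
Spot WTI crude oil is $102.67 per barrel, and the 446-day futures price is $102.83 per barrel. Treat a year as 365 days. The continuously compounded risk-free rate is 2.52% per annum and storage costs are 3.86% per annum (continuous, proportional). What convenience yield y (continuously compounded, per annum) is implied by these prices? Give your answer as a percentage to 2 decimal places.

F = S·e^((r+u−y)T) ⇒ (r+u−y) = ln(F/S)/T
ln(102.83/102.67) = 0.001557; /T ⇒ 0.001274
y = r + u − ln(F/S)/T = 0.0252 + 0.0386 − 0.001274 = 0.062526
y = 6.25%

6.25%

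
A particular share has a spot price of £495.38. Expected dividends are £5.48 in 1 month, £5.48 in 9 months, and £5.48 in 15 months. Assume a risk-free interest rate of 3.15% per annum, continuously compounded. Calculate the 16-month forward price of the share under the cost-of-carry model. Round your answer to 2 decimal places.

£499.85

PV(dividends) I = 5.48·e^(−0.0315·1/12) + 5.48·e^(−0.0315·9/12) + 5.48·e^(−0.0315·15/12)
I = 5.4656 + 5.3521 + 5.2684 = 16.0861
F = (S − I)·e^(rT) = (495.38 − 16.0861) · e^(0.0315·16/12)
= 479.2939 · e^0.042000 = 479.2939 × 1.042894 = £499.85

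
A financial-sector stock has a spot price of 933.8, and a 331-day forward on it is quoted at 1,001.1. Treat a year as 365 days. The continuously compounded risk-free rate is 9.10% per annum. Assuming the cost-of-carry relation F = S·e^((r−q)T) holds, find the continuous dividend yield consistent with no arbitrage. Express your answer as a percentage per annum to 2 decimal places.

From F = S·e^((r−q)T): (r − q) = ln(F/S)/T
ln(1001.1/933.8) = ln(1.072071) = 0.069592
(r − q) = 0.069592 / (331/365) = 0.076740
q = r − ln(F/S)/T = 0.0910 − 0.076740 = 0.014260
q = 1.43%

1.43%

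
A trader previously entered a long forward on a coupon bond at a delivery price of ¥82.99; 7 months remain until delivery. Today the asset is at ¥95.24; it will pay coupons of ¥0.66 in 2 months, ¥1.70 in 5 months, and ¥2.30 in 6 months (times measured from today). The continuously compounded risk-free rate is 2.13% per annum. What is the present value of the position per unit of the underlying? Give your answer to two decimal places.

¥8.66

PV(remaining coupons) I = 0.66·e^(−0.0213·2/12) + 1.70·e^(−0.0213·5/12) + 2.30·e^(−0.0213·6/12) = 4.6183
Current forward F = (S − I)·e^(rT) = (95.24 − 4.6183)·e^(0.0213·7/12) = 90.6217 × 1.012503 = 91.7547
Value (long) = (F − K)·e^(−rT) = (91.7547 − 82.99) × 0.987652 = 8.6565
Value = ¥8.66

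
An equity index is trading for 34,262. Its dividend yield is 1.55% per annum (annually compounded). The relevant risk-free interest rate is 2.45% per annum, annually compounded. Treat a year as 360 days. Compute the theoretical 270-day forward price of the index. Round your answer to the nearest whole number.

34,489

F = S · (1+r)^T / (1+q)^T
= 34262 × 1.018319 / 1.011603 = 34262 × 1.006639
F = 34,489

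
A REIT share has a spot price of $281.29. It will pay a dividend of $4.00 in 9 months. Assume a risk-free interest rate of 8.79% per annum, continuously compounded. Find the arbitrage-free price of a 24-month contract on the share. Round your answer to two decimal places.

PV(dividends) I = 4.00·e^(−0.0879·9/12)
I = 3.7448
F = (S − I)·e^(rT) = (281.29 − 3.7448) · e^(0.0879·24/12)
= 277.5452 · e^0.175800 = 277.5452 × 1.192200 = $330.89

$330.89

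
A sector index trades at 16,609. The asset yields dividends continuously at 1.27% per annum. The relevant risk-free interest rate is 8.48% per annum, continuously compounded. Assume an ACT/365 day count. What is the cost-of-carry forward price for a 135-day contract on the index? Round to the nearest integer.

F = S·e^((r − q)T) = 16609 · e^((0.0848 − 0.0127) × 135/365)
= 16609 · e^0.026667 = 16609 × 1.027026
F = 17,058

17,058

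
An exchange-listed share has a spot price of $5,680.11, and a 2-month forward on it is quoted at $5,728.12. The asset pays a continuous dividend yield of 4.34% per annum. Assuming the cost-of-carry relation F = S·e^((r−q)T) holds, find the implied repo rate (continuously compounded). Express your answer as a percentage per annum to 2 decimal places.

From F = S·e^((r−q)T): (r − q) = ln(F/S)/T
ln(5728.12/5680.11) = ln(1.008452) = 0.008416
(r − q) = 0.008416 / (2/12) = 0.050496
r = ln(F/S)/T + q = 0.050496 + 0.0434 = 0.093896
r = 9.39%

9.39%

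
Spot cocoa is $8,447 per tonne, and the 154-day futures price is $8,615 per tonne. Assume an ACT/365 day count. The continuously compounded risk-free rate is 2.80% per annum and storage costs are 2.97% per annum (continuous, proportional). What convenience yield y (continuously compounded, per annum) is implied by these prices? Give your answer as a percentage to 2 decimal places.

F = S·e^((r+u−y)T) ⇒ (r+u−y) = ln(F/S)/T
ln(8615/8447) = 0.019694; /T ⇒ 0.046677
y = r + u − ln(F/S)/T = 0.0280 + 0.0297 − 0.046677 = 0.011023
y = 1.10%

1.10%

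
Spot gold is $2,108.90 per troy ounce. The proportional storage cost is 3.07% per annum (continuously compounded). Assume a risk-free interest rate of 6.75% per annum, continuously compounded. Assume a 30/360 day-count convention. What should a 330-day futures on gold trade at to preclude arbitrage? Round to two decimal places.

Net carry = r + u − y = 0.0675 + 0.0307 − 0.0000 = 0.0982
F = S·e^((r+u−y)T) = 2108.90 · e^(0.0982 × 330/360) = 2108.90 · e^0.09001667
= 2108.90 × 1.09419252 = $2,307.54 per troy ounce

$2,307.54 per troy ounce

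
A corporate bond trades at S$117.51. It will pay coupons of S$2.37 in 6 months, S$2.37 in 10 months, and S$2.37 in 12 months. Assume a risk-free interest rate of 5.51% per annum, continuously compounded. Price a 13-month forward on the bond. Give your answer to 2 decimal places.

PV(coupons) I = 2.37·e^(−0.0551·6/12) + 2.37·e^(−0.0551·10/12) + 2.37·e^(−0.0551·12/12)
I = 2.3056 + 2.2636 + 2.2429 = 6.8121
F = (S − I)·e^(rT) = (117.51 − 6.8121) · e^(0.0551·13/12)
= 110.6979 · e^0.059692 = 110.6979 × 1.061510 = S$117.51

S$117.51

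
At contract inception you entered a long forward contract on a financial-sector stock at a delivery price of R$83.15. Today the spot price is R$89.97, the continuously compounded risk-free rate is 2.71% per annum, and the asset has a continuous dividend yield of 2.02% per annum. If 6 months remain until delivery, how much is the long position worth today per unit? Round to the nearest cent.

Current fair forward for the remaining 6 months: F = S·e^((r − q)·T), (r − q) = 0.0271 − 0.0202 = 0.0069
F = 89.97 · e^(0.0069 × 6/12) = 89.97 × 1.003456 = 90.2809
Value of long forward = (F − K)·e^(−rT) = (90.2809 − 83.15) · e^(−0.0271·6/12)
= 7.1309 × 0.986541 = 7.03

R$7.03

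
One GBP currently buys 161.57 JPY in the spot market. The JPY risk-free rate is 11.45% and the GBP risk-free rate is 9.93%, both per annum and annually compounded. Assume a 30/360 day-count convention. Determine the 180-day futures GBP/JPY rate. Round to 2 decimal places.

By covered interest parity, F = S · (1+r_JPY)^T / (1+r_GBP)^T
= 161.57 × 1.055699 / 1.048475 = 161.57 × 1.006890
F = 162.68 JPY per GBP

162.68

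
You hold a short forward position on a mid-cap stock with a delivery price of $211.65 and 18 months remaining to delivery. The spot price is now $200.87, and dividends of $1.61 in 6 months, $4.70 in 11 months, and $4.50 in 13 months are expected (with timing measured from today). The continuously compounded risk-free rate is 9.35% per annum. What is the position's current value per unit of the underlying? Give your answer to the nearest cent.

-$7.00

PV(remaining dividends) I = 1.61·e^(−0.0935·6/12) + 4.70·e^(−0.0935·11/12) + 4.50·e^(−0.0935·13/12) = 9.9169
Current forward F = (S − I)·e^(rT) = (200.87 − 9.9169)·e^(0.0935·18/12) = 190.9531 × 1.150561 = 219.7032
Value (long) = (F − K)·e^(−rT) = (219.7032 − 211.65) × 0.869141 = 6.9994
Short position value = −(long value) = -$7.00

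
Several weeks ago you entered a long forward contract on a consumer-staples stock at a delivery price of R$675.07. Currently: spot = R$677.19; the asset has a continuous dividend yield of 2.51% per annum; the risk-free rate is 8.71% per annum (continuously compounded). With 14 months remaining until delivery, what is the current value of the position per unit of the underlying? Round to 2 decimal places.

Current fair forward for the remaining 14 months: F = S·e^((r − q)·T), (r − q) = 0.0871 − 0.0251 = 0.0620
F = 677.19 · e^(0.0620 × 14/12) = 677.19 × 1.075014 = 727.9887
Value of long forward = (F − K)·e^(−rT) = (727.9887 − 675.07) · e^(−0.0871·14/12)
= 52.9187 × 0.903376 = 47.81

R$47.81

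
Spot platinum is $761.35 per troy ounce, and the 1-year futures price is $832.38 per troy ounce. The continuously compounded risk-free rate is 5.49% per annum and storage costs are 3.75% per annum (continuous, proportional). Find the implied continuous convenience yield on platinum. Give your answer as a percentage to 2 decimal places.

0.32%

F = S·e^((r+u−y)T) ⇒ (r+u−y) = ln(F/S)/T
ln(832.38/761.35) = 0.089196; /T ⇒ 0.089196
y = r + u − ln(F/S)/T = 0.0549 + 0.0375 − 0.089196 = 0.003204
y = 0.32%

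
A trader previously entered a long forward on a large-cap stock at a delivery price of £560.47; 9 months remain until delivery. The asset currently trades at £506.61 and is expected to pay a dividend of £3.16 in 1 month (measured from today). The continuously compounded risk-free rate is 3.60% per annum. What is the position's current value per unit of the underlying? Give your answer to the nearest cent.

PV(remaining dividends) I = 3.16·e^(−0.0360·1/12) = 3.1505
Current forward F = (S − I)·e^(rT) = (506.61 − 3.1505)·e^(0.0360·9/12) = 503.4595 × 1.027368 = 517.2382
Value (long) = (F − K)·e^(−rT) = (517.2382 − 560.47) × 0.973361 = -42.0801
Value = -£42.08

-£42.08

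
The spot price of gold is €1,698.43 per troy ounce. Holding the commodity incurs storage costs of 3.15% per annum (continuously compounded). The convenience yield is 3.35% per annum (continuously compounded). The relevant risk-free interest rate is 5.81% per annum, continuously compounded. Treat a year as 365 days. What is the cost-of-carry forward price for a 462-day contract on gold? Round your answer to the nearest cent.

€1,823.42 per troy ounce

Net carry = r + u − y = 0.0581 + 0.0315 − 0.0335 = 0.0561
F = S·e^((r+u−y)T) = 1698.43 · e^(0.0561 × 462/365) = 1698.43 · e^0.07100877
= 1698.43 × 1.07359064 = €1,823.42 per troy ounce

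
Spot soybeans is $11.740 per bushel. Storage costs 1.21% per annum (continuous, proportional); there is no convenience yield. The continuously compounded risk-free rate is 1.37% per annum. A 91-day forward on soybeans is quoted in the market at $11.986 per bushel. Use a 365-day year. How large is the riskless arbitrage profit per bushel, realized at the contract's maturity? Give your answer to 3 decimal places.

$0.170 per bushel

Fair forward: F* = S·e^(carry·T), with carry = (r + u) = 0.0137 + 0.0121 = 0.0258
F* = 11.740 · e^(0.0258 × 91/365) = 11.740 · e^0.006432 = 11.740 × 1.006453 = $11.8158
Market $11.986 > fair $11.8158: forward overpriced → cash-and-carry (buy spot, short the forward).
At maturity, profit = |F_mkt − F*| = |11.986 − 11.8158| = $0.170 per bushel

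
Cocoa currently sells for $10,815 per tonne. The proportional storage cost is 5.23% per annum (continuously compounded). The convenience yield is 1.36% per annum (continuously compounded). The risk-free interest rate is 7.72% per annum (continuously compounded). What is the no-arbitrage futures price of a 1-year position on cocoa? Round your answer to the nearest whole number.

$12,144 per tonne

Net carry = r + u − y = 0.0772 + 0.0523 − 0.0136 = 0.1159
F = S·e^((r+u−y)T) = 10815 · e^(0.1159 × 1) = 10815 · e^0.115900
= 10815 × 1.122884 = $12,144 per tonne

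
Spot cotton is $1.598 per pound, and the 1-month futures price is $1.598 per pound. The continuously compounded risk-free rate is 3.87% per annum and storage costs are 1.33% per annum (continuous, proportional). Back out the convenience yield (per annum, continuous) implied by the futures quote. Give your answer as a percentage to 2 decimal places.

F = S·e^((r+u−y)T) ⇒ (r+u−y) = ln(F/S)/T
ln(1.598/1.598) = 0.000000; /T ⇒ 0.000000
y = r + u − ln(F/S)/T = 0.0387 + 0.0133 + 0.000000 = 0.052000
y = 5.20%

5.20%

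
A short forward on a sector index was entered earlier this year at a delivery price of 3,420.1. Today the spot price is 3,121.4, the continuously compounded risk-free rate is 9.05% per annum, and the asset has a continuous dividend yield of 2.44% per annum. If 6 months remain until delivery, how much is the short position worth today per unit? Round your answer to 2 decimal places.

Current fair forward for the remaining 6 months: F = S·e^((r − q)·T), (r − q) = 0.0905 − 0.0244 = 0.0661
F = 3121.4 · e^(0.0661 × 6/12) = 3121.4 × 1.03360222 = 3226.2860
Value of long forward = (F − K)·e^(−rT) = (3226.2860 − 3420.1) · e^(−0.0905·6/12)
= -193.8140 × 0.95575851 = -185.24
Short position value = −(long value) = 185.24

185.24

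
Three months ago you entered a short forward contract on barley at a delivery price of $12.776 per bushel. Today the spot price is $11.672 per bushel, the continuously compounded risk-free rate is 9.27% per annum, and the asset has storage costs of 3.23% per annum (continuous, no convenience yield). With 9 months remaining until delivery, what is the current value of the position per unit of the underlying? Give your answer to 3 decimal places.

-$0.040 per bushel

Current fair forward for the remaining 9 months: F = S·e^((r + u)·T), (r + u) = 0.0927 + 0.0323 = 0.1250
F = 11.672 · e^(0.1250 × 9/12) = 11.672 × 1.098285 = 12.8192
Value of long forward = (F − K)·e^(−rT) = (12.8192 − 12.776) · e^(−0.0927·9/12)
= 0.0432 × 0.932837 = 0.040
Short position value = −(long value) = -$0.040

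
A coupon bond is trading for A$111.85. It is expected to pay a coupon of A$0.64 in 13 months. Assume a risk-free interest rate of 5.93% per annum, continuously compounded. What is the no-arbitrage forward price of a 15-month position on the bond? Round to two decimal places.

PV(coupons) I = 0.64·e^(−0.0593·13/12)
I = 0.6002
F = (S − I)·e^(rT) = (111.85 − 0.6002) · e^(0.0593·15/12)
= 111.2498 · e^0.074125 = 111.2498 × 1.076941 = A$119.81

A$119.81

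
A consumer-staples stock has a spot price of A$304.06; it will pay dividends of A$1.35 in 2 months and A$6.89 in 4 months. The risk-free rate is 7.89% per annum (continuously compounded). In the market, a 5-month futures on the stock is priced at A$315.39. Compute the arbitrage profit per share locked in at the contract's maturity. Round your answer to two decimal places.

PV(dividends) I = 1.35·e^(−0.0789·2/12) + 6.89·e^(−0.0789·4/12) = 8.0435
Fair futures F* = (S − I)·e^(rT) = (304.06 − 8.0435)·e^0.032875 = 296.0165 × 1.033421 = 305.9097
Market A$315.39 > fair 305.9097: forward overpriced → cash-and-carry (borrow at r, buy the stock and collect the dividends, short the forward).
Profit at T = |F_mkt − F*| = |315.39 − 305.9097| = A$9.48 per share

A$9.48 per share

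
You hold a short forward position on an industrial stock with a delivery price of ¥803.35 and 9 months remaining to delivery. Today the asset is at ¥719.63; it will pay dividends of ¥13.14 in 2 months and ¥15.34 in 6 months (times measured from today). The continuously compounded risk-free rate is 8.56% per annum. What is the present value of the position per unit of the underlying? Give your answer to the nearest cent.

PV(remaining dividends) I = 13.14·e^(−0.0856·2/12) + 15.34·e^(−0.0856·6/12) = 27.6512
Current forward F = (S − I)·e^(rT) = (719.63 − 27.6512)·e^(0.0856·9/12) = 691.9788 × 1.066306 = 737.8611
Value (long) = (F − K)·e^(−rT) = (737.8611 − 803.35) × 0.937817 = -61.4166
Short position value = −(long value) = ¥61.42

¥61.42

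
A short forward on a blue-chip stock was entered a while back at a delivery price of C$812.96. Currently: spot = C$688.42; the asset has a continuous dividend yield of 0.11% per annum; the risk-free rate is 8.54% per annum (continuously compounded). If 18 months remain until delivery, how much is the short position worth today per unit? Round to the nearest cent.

C$27.93

Current fair forward for the remaining 18 months: F = S·e^((r − q)·T), (r − q) = 0.0854 − 0.0011 = 0.0843
F = 688.42 · e^(0.0843 × 18/12) = 688.42 × 1.134793 = 781.2142
Value of long forward = (F − K)·e^(−rT) = (781.2142 − 812.96) · e^(−0.0854·18/12)
= -31.7458 × 0.879765 = -27.93
Short position value = −(long value) = C$27.93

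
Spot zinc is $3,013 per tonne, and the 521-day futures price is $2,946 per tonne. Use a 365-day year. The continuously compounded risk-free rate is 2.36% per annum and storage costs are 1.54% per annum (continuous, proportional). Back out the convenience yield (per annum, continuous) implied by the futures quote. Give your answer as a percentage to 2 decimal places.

5.48%

F = S·e^((r+u−y)T) ⇒ (r+u−y) = ln(F/S)/T
ln(2946/3013) = -0.022488; /T ⇒ -0.015755
y = r + u − ln(F/S)/T = 0.0236 + 0.0154 + 0.015755 = 0.054755
y = 5.48%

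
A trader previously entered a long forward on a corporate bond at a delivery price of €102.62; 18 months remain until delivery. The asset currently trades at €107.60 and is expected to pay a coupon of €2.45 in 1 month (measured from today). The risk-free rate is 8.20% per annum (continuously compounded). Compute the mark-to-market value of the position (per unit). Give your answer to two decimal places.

€14.42

PV(remaining coupons) I = 2.45·e^(−0.0820·1/12) = 2.4333
Current forward F = (S − I)·e^(rT) = (107.60 − 2.4333)·e^(0.0820·18/12) = 105.1667 × 1.130884 = 118.9313
Value (long) = (F − K)·e^(−rT) = (118.9313 − 102.62) × 0.884264 = 14.4235
Value = €14.42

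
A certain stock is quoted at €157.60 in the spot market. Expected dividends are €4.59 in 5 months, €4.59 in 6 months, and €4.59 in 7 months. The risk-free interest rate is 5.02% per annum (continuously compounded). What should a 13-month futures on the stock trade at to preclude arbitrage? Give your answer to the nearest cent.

PV(dividends) I = 4.59·e^(−0.0502·5/12) + 4.59·e^(−0.0502·6/12) + 4.59·e^(−0.0502·7/12)
I = 4.4950 + 4.4762 + 4.4575 = 13.4287
F = (S − I)·e^(rT) = (157.60 − 13.4287) · e^(0.0502·13/12)
= 144.1713 · e^0.054383 = 144.1713 × 1.055889 = €152.23

€152.23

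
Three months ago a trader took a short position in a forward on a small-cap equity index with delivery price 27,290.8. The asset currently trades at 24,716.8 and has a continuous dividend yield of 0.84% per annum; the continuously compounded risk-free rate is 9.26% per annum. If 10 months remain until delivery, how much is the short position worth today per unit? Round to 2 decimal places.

Current fair forward for the remaining 10 months: F = S·e^((r − q)·T), (r − q) = 0.0926 − 0.0084 = 0.0842
F = 24716.8 · e^(0.0842 × 10/12) = 24716.8 × 1.07268695 = 26513.3888
Value of long forward = (F − K)·e^(−rT) = (26513.3888 − 27290.8) · e^(−0.0926·10/12)
= -777.4112 × 0.92573555 = -719.68
Short position value = −(long value) = 719.68

719.68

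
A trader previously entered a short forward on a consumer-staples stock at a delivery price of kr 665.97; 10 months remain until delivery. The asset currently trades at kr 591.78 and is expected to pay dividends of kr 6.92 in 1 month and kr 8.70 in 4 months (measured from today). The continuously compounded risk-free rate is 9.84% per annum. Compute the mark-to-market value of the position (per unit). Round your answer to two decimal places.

PV(remaining dividends) I = 6.92·e^(−0.0984·1/12) + 8.70·e^(−0.0984·4/12) = 15.2828
Current forward F = (S − I)·e^(rT) = (591.78 − 15.2828)·e^(0.0984·10/12) = 576.4972 × 1.085456 = 625.7623
Value (long) = (F − K)·e^(−rT) = (625.7623 − 665.97) × 0.921272 = -37.0422
Short position value = −(long value) = kr 37.04

kr 37.04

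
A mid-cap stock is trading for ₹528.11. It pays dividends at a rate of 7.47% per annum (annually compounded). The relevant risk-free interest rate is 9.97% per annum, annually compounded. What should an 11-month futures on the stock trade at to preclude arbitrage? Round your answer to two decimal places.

F = S · (1+r)^T / (1+q)^T
= 528.11 × 1.091025 / 1.068267 = 528.11 × 1.021304
F = ₹539.36

₹539.36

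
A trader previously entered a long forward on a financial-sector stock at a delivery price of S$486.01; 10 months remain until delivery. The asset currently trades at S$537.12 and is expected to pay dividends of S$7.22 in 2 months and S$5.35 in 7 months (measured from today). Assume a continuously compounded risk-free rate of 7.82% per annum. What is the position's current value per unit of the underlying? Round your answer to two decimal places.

S$69.53

PV(remaining dividends) I = 7.22·e^(−0.0782·2/12) + 5.35·e^(−0.0782·7/12) = 12.2379
Current forward F = (S − I)·e^(rT) = (537.12 − 12.2379)·e^(0.0782·10/12) = 524.8821 × 1.067337 = 560.2261
Value (long) = (F − K)·e^(−rT) = (560.2261 − 486.01) × 0.936911 = 69.5339
Value = S$69.53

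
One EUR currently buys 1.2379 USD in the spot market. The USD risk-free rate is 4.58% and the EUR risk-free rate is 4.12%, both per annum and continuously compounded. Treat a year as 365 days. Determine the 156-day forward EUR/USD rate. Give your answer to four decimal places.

1.2403

F = S·e^((r_USD − r_EUR)T) = 1.2379 · e^((0.0458 − 0.0412) × 156/365)
= 1.2379 · e^0.001966 = 1.2379 × 1.001968
F = 1.2403 USD per EUR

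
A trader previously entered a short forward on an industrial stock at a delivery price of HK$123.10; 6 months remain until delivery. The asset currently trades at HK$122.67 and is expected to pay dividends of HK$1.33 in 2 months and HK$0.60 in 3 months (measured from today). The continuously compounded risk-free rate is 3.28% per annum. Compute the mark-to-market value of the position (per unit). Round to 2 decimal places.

PV(remaining dividends) I = 1.33·e^(−0.0328·2/12) + 0.60·e^(−0.0328·3/12) = 1.9178
Current forward F = (S − I)·e^(rT) = (122.67 − 1.9178)·e^(0.0328·6/12) = 120.7522 × 1.016535 = 122.7488
Value (long) = (F − K)·e^(−rT) = (122.7488 − 123.10) × 0.983734 = -0.3455
Short position value = −(long value) = HK$0.35

HK$0.35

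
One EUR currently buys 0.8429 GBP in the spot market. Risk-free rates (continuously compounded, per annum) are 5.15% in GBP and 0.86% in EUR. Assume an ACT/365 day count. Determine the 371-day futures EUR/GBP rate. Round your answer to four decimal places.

0.8805

F = S·e^((r_GBP − r_EUR)T) = 0.8429 · e^((0.0515 − 0.0086) × 371/365)
= 0.8429 · e^0.043605 = 0.8429 × 1.044570
F = 0.8805 GBP per EUR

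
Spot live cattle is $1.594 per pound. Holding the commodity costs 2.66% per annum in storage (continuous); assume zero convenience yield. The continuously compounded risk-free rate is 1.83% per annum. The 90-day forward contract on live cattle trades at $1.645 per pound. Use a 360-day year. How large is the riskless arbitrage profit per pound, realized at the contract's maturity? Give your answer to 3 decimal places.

$0.033 per pound

Fair forward: F* = S·e^(carry·T), with carry = (r + u) = 0.0183 + 0.0266 = 0.0449
F* = 1.594 · e^(0.0449 × 90/360) = 1.594 · e^0.011225 = 1.594 × 1.011288 = $1.6120
Market $1.645 > fair $1.6120: forward overpriced → cash-and-carry (buy spot, short the forward).
At maturity, profit = |F_mkt − F*| = |1.645 − 1.6120| = $0.033 per pound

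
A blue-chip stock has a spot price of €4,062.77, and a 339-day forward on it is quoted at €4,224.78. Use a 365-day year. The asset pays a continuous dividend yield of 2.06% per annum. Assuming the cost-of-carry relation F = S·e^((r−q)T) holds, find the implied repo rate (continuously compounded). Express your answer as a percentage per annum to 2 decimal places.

6.27%

From F = S·e^((r−q)T): (r − q) = ln(F/S)/T
ln(4224.78/4062.77) = ln(1.039877) = 0.039102
(r − q) = 0.039102 / (339/365) = 0.042101
r = ln(F/S)/T + q = 0.042101 + 0.0206 = 0.062701
r = 6.27%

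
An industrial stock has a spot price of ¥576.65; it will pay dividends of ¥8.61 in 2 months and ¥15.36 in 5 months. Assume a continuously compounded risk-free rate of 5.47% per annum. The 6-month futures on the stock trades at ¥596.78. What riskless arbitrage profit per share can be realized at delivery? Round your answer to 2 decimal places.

PV(dividends) I = 8.61·e^(−0.0547·2/12) + 15.36·e^(−0.0547·5/12) = 23.5457
Fair futures F* = (S − I)·e^(rT) = (576.65 − 23.5457)·e^0.027350 = 553.1043 × 1.027727 = 568.4402
Market ¥596.78 > fair 568.4402: forward overpriced → cash-and-carry (borrow at r, buy the stock and collect the dividends, short the forward).
Profit at T = |F_mkt − F*| = |596.78 − 568.4402| = ¥28.34 per share

¥28.34 per share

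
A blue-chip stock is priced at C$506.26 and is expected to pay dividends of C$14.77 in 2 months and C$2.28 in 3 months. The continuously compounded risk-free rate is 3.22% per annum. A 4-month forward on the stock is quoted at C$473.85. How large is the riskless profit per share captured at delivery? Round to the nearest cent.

PV(dividends) I = 14.77·e^(−0.0322·2/12) + 2.28·e^(−0.0322·3/12) = 16.9527
Fair forward F* = (S − I)·e^(rT) = (506.26 − 16.9527)·e^0.010733 = 489.3073 × 1.010791 = 494.5874
Market C$473.85 < fair 494.5874: forward underpriced → reverse cash-and-carry (short the stock, invest proceeds at r, pay the dividends, go long the forward).
Profit at T = |F_mkt − F*| = |473.85 − 494.5874| = C$20.74 per share

C$20.74 per share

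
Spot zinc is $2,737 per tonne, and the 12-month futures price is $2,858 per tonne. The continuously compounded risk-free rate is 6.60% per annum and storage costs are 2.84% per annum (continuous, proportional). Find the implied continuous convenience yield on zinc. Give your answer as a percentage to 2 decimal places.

5.11%

F = S·e^((r+u−y)T) ⇒ (r+u−y) = ln(F/S)/T
ln(2858/2737) = 0.043260; /T ⇒ 0.043260
y = r + u − ln(F/S)/T = 0.0660 + 0.0284 − 0.043260 = 0.051140
y = 5.11%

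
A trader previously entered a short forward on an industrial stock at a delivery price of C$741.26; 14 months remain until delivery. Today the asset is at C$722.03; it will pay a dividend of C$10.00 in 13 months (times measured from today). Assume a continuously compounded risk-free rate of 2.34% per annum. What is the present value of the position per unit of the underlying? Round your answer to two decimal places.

PV(remaining dividends) I = 10.00·e^(−0.0234·13/12) = 9.7497
Current forward F = (S − I)·e^(rT) = (722.03 − 9.7497)·e^(0.0234·14/12) = 712.2803 × 1.027676 = 731.9934
Value (long) = (F − K)·e^(−rT) = (731.9934 − 741.26) × 0.973069 = -9.0170
Short position value = −(long value) = C$9.02

C$9.02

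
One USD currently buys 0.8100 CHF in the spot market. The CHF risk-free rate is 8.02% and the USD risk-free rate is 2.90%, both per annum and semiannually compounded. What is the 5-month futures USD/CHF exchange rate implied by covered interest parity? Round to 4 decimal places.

By covered interest parity, F = S · (1+r_CHF/2)^(2T) / (1+r_USD/2)^(2T)
= 0.8100 × 1.033307 / 1.012069 = 0.8100 × 1.020985
F = 0.8270 CHF per USD

0.8270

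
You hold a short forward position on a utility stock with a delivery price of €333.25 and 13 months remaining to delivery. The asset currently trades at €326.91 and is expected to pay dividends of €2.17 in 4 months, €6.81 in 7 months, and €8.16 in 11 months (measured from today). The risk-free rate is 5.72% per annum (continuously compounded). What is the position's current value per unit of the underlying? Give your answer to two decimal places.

€2.78

PV(remaining dividends) I = 2.17·e^(−0.0572·4/12) + 6.81·e^(−0.0572·7/12) + 8.16·e^(−0.0572·11/12) = 16.4587
Current forward F = (S − I)·e^(rT) = (326.91 − 16.4587)·e^(0.0572·13/12) = 310.4513 × 1.063927 = 330.2975
Value (long) = (F − K)·e^(−rT) = (330.2975 − 333.25) × 0.939914 = -2.7751
Short position value = −(long value) = €2.78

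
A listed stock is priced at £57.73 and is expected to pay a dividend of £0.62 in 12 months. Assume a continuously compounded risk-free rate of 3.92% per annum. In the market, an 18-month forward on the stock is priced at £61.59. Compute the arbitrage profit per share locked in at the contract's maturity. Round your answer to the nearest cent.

£1.00 per share

PV(dividends) I = 0.62·e^(−0.0392·12/12) = 0.5962
Fair forward F* = (S − I)·e^(rT) = (57.73 − 0.5962)·e^0.058800 = 57.1338 × 1.060563 = 60.5940
Market £61.59 > fair 60.5940: forward overpriced → cash-and-carry (borrow at r, buy the stock and collect the dividends, short the forward).
Profit at T = |F_mkt − F*| = |61.59 − 60.5940| = £1.00 per share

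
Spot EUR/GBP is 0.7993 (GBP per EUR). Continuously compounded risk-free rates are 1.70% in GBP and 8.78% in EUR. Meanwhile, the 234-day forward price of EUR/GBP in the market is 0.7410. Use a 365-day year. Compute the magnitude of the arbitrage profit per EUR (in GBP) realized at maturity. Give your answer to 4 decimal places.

0.0228 per EUR (in GBP)

Fair forward: F* = S·e^(carry·T), with carry = (r_GBP − r_EUR) = 0.0170 − 0.0878 = -0.0708
F* = 0.7993 · e^(-0.0708 × 234/365) = 0.7993 · e^-0.045390 = 0.7993 × 0.955625 = 0.7638
Market 0.7410 < fair 0.7638: forward underpriced → reverse cash-and-carry (short spot, go long the forward).
At maturity, profit = |F_mkt − F*| = |0.7410 − 0.7638| = 0.0228 per EUR (in GBP)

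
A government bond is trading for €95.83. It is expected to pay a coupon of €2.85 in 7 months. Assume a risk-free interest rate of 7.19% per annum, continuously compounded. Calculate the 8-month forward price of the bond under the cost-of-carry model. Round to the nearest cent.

PV(coupons) I = 2.85·e^(−0.0719·7/12)
I = 2.7329
F = (S − I)·e^(rT) = (95.83 − 2.7329) · e^(0.0719·8/12)
= 93.0971 · e^0.047933 = 93.0971 × 1.049100 = €97.67

€97.67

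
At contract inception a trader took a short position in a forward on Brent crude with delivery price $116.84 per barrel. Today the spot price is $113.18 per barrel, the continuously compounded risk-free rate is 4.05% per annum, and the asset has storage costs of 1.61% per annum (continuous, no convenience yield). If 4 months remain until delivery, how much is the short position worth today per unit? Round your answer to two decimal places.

$1.48 per barrel

Current fair forward for the remaining 4 months: F = S·e^((r + u)·T), (r + u) = 0.0405 + 0.0161 = 0.0566
F = 113.18 · e^(0.0566 × 4/12) = 113.18 × 1.019046 = 115.3356
Value of long forward = (F − K)·e^(−rT) = (115.3356 − 116.84) · e^(−0.0405·4/12)
= -1.5044 × 0.986591 = -1.48
Short position value = −(long value) = $1.48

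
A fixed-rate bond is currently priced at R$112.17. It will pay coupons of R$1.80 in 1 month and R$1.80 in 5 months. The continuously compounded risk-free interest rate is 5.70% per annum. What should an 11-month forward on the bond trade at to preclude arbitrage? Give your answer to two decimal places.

R$114.45

PV(coupons) I = 1.80·e^(−0.0570·1/12) + 1.80·e^(−0.0570·5/12)
I = 1.7915 + 1.7578 = 3.5493
F = (S − I)·e^(rT) = (112.17 − 3.5493) · e^(0.0570·11/12)
= 108.6207 · e^0.052250 = 108.6207 × 1.053639 = R$114.45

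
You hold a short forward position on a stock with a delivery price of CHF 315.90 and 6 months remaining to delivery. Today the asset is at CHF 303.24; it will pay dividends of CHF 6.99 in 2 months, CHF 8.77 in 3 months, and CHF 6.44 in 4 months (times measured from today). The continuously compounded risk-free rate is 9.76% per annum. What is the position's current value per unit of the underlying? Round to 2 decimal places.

PV(remaining dividends) I = 6.99·e^(−0.0976·2/12) + 8.77·e^(−0.0976·3/12) + 6.44·e^(−0.0976·4/12) = 21.6697
Current forward F = (S − I)·e^(rT) = (303.24 − 21.6697)·e^(0.0976·6/12) = 281.5703 × 1.050010 = 295.6516
Value (long) = (F − K)·e^(−rT) = (295.6516 − 315.90) × 0.952372 = -19.2840
Short position value = −(long value) = CHF 19.28

CHF 19.28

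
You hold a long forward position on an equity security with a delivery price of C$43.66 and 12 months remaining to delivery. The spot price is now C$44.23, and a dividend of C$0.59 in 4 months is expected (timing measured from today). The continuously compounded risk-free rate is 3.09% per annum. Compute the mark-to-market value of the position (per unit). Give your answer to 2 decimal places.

C$1.31

PV(remaining dividends) I = 0.59·e^(−0.0309·4/12) = 0.5840
Current forward F = (S − I)·e^(rT) = (44.23 − 0.5840)·e^(0.0309·12/12) = 43.6460 × 1.031382 = 45.0157
Value (long) = (F − K)·e^(−rT) = (45.0157 − 43.66) × 0.969573 = 1.3145
Value = C$1.31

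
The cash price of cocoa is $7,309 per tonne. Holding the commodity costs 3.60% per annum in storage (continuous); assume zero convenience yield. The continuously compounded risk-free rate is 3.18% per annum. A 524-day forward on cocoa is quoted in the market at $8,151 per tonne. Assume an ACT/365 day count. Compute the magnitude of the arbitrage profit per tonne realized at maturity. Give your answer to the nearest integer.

$95 per tonne

Fair forward: F* = S·e^(carry·T), with carry = (r + u) = 0.0318 + 0.0360 = 0.0678
F* = 7309 · e^(0.0678 × 524/365) = 7309 · e^0.097335 = 7309 × 1.102230 = $8056.1991
Market $8151 > fair $8056.1991: forward overpriced → cash-and-carry (buy spot, short the forward).
At maturity, profit = |F_mkt − F*| = |8151 − 8056.1991| = $95 per tonne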